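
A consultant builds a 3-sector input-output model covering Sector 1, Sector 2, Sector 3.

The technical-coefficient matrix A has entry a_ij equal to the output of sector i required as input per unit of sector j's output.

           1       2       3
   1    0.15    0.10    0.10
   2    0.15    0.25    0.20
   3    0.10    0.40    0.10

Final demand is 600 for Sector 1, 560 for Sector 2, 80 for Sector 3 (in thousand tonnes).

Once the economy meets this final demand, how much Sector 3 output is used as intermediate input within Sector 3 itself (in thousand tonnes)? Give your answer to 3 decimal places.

I − A =
  [   0.85    -0.10    -0.10]
  [  -0.15     0.75    -0.20]
  [  -0.10    -0.40     0.90]
Cofactors of I−A, C_ij = (−1)^(i+j)·(minor ij) (rows/columns in the sector order above):
  C_11 = (0.75)(0.90) − (-0.20)(-0.40) = 0.5950
  C_12 = −[(-0.15)(0.90) − (-0.20)(-0.10)] = 0.1550
  C_13 = (-0.15)(-0.40) − (0.75)(-0.10) = 0.1350
  C_21 = −[(-0.10)(0.90) − (-0.10)(-0.40)] = 0.1300
  C_22 = (0.85)(0.90) − (-0.10)(-0.10) = 0.7550
  C_23 = −[(0.85)(-0.40) − (-0.10)(-0.10)] = 0.3500
  C_31 = (-0.10)(-0.20) − (-0.10)(0.75) = 0.0950
  C_32 = −[(0.85)(-0.20) − (-0.10)(-0.15)] = 0.1850
  C_33 = (0.85)(0.75) − (-0.10)(-0.15) = 0.6225
det(I−A) = Σ_j (I−A)_1j·C_1j = (0.85)(0.5950) + (-0.10)(0.1550) + (-0.10)(0.1350) = 0.47675
adj(I−A) = Cᵀ =
  [ 0.5950   0.1300   0.0950]
  [ 0.1550   0.7550   0.1850]
  [ 0.1350   0.3500   0.6225]
(I − A)⁻¹ = adj(I−A) / det(I−A) ≈
  [   1.2480     0.2727     0.1993]
  [   0.3251     1.5836     0.3880]
  [   0.2832     0.7341     1.3057]
First solve x = (I − A)⁻¹ d = adj(I−A)·d / det(I−A); in particular x_3 = (0.1350·600 + 0.3500·560 + 0.6225·80) / 0.47675 = 326.80 / 0.47675 ≈ 685.47457.
Intermediate flow from 3 to 3: z_33 = a_33 · x_3 = 0.10 × 326.80 / 0.47675 = 32.68 / 0.47675 ≈ 68.547.

z_33 = 68.547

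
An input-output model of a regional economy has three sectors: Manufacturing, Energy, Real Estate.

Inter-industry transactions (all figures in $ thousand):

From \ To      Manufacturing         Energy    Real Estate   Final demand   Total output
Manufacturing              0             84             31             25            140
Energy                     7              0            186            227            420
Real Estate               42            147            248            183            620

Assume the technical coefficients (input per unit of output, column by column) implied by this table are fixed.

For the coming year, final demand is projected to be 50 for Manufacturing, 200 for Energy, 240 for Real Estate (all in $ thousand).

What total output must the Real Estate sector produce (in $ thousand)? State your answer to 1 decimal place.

x_R = 737.1

Technical coefficients a_ij = z_ij / X_j:
  a_MM = 0/140 = 0.00, a_EM = 7/140 = 0.05, a_RM = 42/140 = 0.30
  a_ME = 84/420 = 0.20, a_EE = 0/420 = 0.00, a_RE = 147/420 = 0.35
  a_MR = 31/620 = 0.05, a_ER = 186/620 = 0.30, a_RR = 248/620 = 0.40
I − A =
  [   1.00    -0.20    -0.05]
  [  -0.05     1.00    -0.30]
  [  -0.30    -0.35     0.60]
Cofactors of I−A, C_ij = (−1)^(i+j)·(minor ij) (rows/columns in the sector order above):
  C_11 = (1.00)(0.60) − (-0.30)(-0.35) = 0.4950
  C_12 = −[(-0.05)(0.60) − (-0.30)(-0.30)] = 0.1200
  C_13 = (-0.05)(-0.35) − (1.00)(-0.30) = 0.3175
  C_21 = −[(-0.20)(0.60) − (-0.05)(-0.35)] = 0.1375
  C_22 = (1.00)(0.60) − (-0.05)(-0.30) = 0.5850
  C_23 = −[(1.00)(-0.35) − (-0.20)(-0.30)] = 0.4100
  C_31 = (-0.20)(-0.30) − (-0.05)(1.00) = 0.1100
  C_32 = −[(1.00)(-0.30) − (-0.05)(-0.05)] = 0.3025
  C_33 = (1.00)(1.00) − (-0.20)(-0.05) = 0.9900
det(I−A) = Σ_j (I−A)_1j·C_1j = (1.00)(0.4950) + (-0.20)(0.1200) + (-0.05)(0.3175) = 0.455125
adj(I−A) = Cᵀ =
  [ 0.4950   0.1375   0.1100]
  [ 0.1200   0.5850   0.3025]
  [ 0.3175   0.4100   0.9900]
(I − A)⁻¹ = adj(I−A) / det(I−A) ≈
  [   1.0876     0.3021     0.2417]
  [   0.2637     1.2854     0.6647]
  [   0.6976     0.9009     2.1752]
x = (I − A)⁻¹ d = adj(I−A)·d / det(I−A), with det(I−A) = 0.455125:
  x_M = (0.4950·50 + 0.1375·200 + 0.1100·240) / 0.455125 = 78.65 / 0.455125 ≈ 172.8
  x_E = (0.1200·50 + 0.5850·200 + 0.3025·240) / 0.455125 = 195.60 / 0.455125 ≈ 429.8
  x_R = (0.3175·50 + 0.4100·200 + 0.9900·240) / 0.455125 = 335.475 / 0.455125 ≈ 737.1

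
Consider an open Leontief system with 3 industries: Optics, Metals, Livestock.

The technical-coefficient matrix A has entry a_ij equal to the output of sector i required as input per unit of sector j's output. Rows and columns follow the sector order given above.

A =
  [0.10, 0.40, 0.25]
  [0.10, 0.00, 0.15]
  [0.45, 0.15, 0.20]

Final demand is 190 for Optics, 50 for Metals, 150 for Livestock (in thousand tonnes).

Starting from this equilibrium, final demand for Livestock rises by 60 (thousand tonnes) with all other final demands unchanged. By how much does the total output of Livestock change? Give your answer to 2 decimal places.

I − A =
  [   0.90    -0.40    -0.25]
  [  -0.10     1.00    -0.15]
  [  -0.45    -0.15     0.80]
Cofactors of I−A, C_ij = (−1)^(i+j)·(minor ij) (rows/columns in the sector order above):
  C_11 = (1.00)(0.80) − (-0.15)(-0.15) = 0.7775
  C_12 = −[(-0.10)(0.80) − (-0.15)(-0.45)] = 0.1475
  C_13 = (-0.10)(-0.15) − (1.00)(-0.45) = 0.4650
  C_21 = −[(-0.40)(0.80) − (-0.25)(-0.15)] = 0.3575
  C_22 = (0.90)(0.80) − (-0.25)(-0.45) = 0.6075
  C_23 = −[(0.90)(-0.15) − (-0.40)(-0.45)] = 0.3150
  C_31 = (-0.40)(-0.15) − (-0.25)(1.00) = 0.3100
  C_32 = −[(0.90)(-0.15) − (-0.25)(-0.10)] = 0.1600
  C_33 = (0.90)(1.00) − (-0.40)(-0.10) = 0.8600
det(I−A) = Σ_j (I−A)_1j·C_1j = (0.90)(0.7775) + (-0.40)(0.1475) + (-0.25)(0.4650) = 0.5245
adj(I−A) = Cᵀ =
  [ 0.7775   0.3575   0.3100]
  [ 0.1475   0.6075   0.1600]
  [ 0.4650   0.3150   0.8600]
(I − A)⁻¹ = adj(I−A) / det(I−A) ≈
  [   1.4824     0.6816     0.5910]
  [   0.2812     1.1582     0.3051]
  [   0.8866     0.6006     1.6397]
Δx = (I − A)⁻¹ Δd with Δd having +60 in the Livestock component and 0 elsewhere.
So Δx_3 = L_33 · (+60), where L_33 = adj(I−A)_33 / det(I−A) = 0.8600 / 0.5245.
Δx_3 = 0.8600 × (+60) / 0.5245 = 51.60 / 0.5245 ≈ 98.38.

Δx_3 = 98.38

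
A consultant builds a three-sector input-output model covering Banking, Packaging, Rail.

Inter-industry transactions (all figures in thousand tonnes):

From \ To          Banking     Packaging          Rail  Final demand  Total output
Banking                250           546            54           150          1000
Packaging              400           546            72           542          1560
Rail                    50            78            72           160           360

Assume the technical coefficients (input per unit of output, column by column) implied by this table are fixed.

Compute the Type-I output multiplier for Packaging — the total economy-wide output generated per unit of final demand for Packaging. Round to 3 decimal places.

m_2 = 3.608

Technical coefficients a_ij = z_ij / X_j:
  a_11 = 250/1000 = 0.25, a_21 = 400/1000 = 0.40, a_31 = 50/1000 = 0.05
  a_12 = 546/1560 = 0.35, a_22 = 546/1560 = 0.35, a_32 = 78/1560 = 0.05
  a_13 = 54/360 = 0.15, a_23 = 72/360 = 0.20, a_33 = 72/360 = 0.20
I − A =
  [   0.75    -0.35    -0.15]
  [  -0.40     0.65    -0.20]
  [  -0.05    -0.05     0.80]
Cofactors of I−A, C_ij = (−1)^(i+j)·(minor ij) (rows/columns in the sector order above):
  C_11 = (0.65)(0.80) − (-0.20)(-0.05) = 0.5100
  C_12 = −[(-0.40)(0.80) − (-0.20)(-0.05)] = 0.3300
  C_13 = (-0.40)(-0.05) − (0.65)(-0.05) = 0.0525
  C_21 = −[(-0.35)(0.80) − (-0.15)(-0.05)] = 0.2875
  C_22 = (0.75)(0.80) − (-0.15)(-0.05) = 0.5925
  C_23 = −[(0.75)(-0.05) − (-0.35)(-0.05)] = 0.0550
  C_31 = (-0.35)(-0.20) − (-0.15)(0.65) = 0.1675
  C_32 = −[(0.75)(-0.20) − (-0.15)(-0.40)] = 0.2100
  C_33 = (0.75)(0.65) − (-0.35)(-0.40) = 0.3475
det(I−A) = Σ_j (I−A)_1j·C_1j = (0.75)(0.5100) + (-0.35)(0.3300) + (-0.15)(0.0525) = 0.259125
adj(I−A) = Cᵀ =
  [ 0.5100   0.2875   0.1675]
  [ 0.3300   0.5925   0.2100]
  [ 0.0525   0.0550   0.3475]
(I − A)⁻¹ = adj(I−A) / det(I−A) ≈
  [   1.9682     1.1095     0.6464]
  [   1.2735     2.2865     0.8104]
  [   0.2026     0.2123     1.3411]
The output multiplier for sector j is the column-j sum of the Leontief inverse (I − A)⁻¹ = adj(I−A) / det(I−A).
Column 2 of adj(I−A): (0.2875, 0.5925, 0.0550); det(I−A) = 0.259125.
m_2 = (0.2875 + 0.5925 + 0.0550) / 0.259125 = 0.935 / 0.259125 ≈ 3.608.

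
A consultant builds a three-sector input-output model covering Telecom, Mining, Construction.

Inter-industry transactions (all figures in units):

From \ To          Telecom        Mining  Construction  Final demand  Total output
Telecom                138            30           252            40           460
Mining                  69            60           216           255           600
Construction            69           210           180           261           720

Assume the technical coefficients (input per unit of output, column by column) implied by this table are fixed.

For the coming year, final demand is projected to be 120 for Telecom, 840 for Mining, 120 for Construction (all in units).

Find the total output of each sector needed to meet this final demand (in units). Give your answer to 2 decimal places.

Technical coefficients a_ij = z_ij / X_j:
  a_TT = 138/460 = 0.30, a_MT = 69/460 = 0.15, a_CT = 69/460 = 0.15
  a_TM = 30/600 = 0.05, a_MM = 60/600 = 0.10, a_CM = 210/600 = 0.35
  a_TC = 252/720 = 0.35, a_MC = 216/720 = 0.30, a_CC = 180/720 = 0.25
I − A =
  [   0.70    -0.05    -0.35]
  [  -0.15     0.90    -0.30]
  [  -0.15    -0.35     0.75]
Cofactors of I−A, C_ij = (−1)^(i+j)·(minor ij) (rows/columns in the sector order above):
  C_11 = (0.90)(0.75) − (-0.30)(-0.35) = 0.5700
  C_12 = −[(-0.15)(0.75) − (-0.30)(-0.15)] = 0.1575
  C_13 = (-0.15)(-0.35) − (0.90)(-0.15) = 0.1875
  C_21 = −[(-0.05)(0.75) − (-0.35)(-0.35)] = 0.1600
  C_22 = (0.70)(0.75) − (-0.35)(-0.15) = 0.4725
  C_23 = −[(0.70)(-0.35) − (-0.05)(-0.15)] = 0.2525
  C_31 = (-0.05)(-0.30) − (-0.35)(0.90) = 0.3300
  C_32 = −[(0.70)(-0.30) − (-0.35)(-0.15)] = 0.2625
  C_33 = (0.70)(0.90) − (-0.05)(-0.15) = 0.6225
det(I−A) = Σ_j (I−A)_1j·C_1j = (0.70)(0.5700) + (-0.05)(0.1575) + (-0.35)(0.1875) = 0.3255
adj(I−A) = Cᵀ =
  [ 0.5700   0.1600   0.3300]
  [ 0.1575   0.4725   0.2625]
  [ 0.1875   0.2525   0.6225]
(I − A)⁻¹ = adj(I−A) / det(I−A) ≈
  [   1.7512     0.4916     1.0138]
  [   0.4839     1.4516     0.8065]
  [   0.5760     0.7757     1.9124]
x = (I − A)⁻¹ d = adj(I−A)·d / det(I−A), with det(I−A) = 0.3255:
  x_T = (0.5700·120 + 0.1600·840 + 0.3300·120) / 0.3255 = 242.40 / 0.3255 ≈ 744.70
  x_M = (0.1575·120 + 0.4725·840 + 0.2625·120) / 0.3255 = 447.30 / 0.3255 ≈ 1374.19
  x_C = (0.1875·120 + 0.2525·840 + 0.6225·120) / 0.3255 = 309.30 / 0.3255 ≈ 950.23

x_T = 744.70, x_M = 1374.19, x_C = 950.23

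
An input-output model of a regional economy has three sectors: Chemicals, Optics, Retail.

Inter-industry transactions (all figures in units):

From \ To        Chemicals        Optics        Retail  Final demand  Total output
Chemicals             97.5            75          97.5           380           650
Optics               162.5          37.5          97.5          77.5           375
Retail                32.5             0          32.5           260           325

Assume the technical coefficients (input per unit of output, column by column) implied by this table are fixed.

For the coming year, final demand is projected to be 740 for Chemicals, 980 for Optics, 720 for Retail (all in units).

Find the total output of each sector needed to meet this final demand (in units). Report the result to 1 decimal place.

Technical coefficients a_ij = z_ij / X_j:
  a_CC = 97.5/650 = 0.15, a_OC = 162.5/650 = 0.25, a_RC = 32.5/650 = 0.05
  a_CO = 75/375 = 0.20, a_OO = 37.5/375 = 0.10, a_RO = 0/375 = 0.00
  a_CR = 97.5/325 = 0.30, a_OR = 97.5/325 = 0.30, a_RR = 32.5/325 = 0.10
I − A =
  [   0.85    -0.20    -0.30]
  [  -0.25     0.90    -0.30]
  [  -0.05     0.00     0.90]
Cofactors of I−A, C_ij = (−1)^(i+j)·(minor ij) (rows/columns in the sector order above):
  C_11 = (0.90)(0.90) − (-0.30)(0.00) = 0.8100
  C_12 = −[(-0.25)(0.90) − (-0.30)(-0.05)] = 0.2400
  C_13 = (-0.25)(0.00) − (0.90)(-0.05) = 0.0450
  C_21 = −[(-0.20)(0.90) − (-0.30)(0.00)] = 0.1800
  C_22 = (0.85)(0.90) − (-0.30)(-0.05) = 0.7500
  C_23 = −[(0.85)(0.00) − (-0.20)(-0.05)] = 0.0100
  C_31 = (-0.20)(-0.30) − (-0.30)(0.90) = 0.3300
  C_32 = −[(0.85)(-0.30) − (-0.30)(-0.25)] = 0.3300
  C_33 = (0.85)(0.90) − (-0.20)(-0.25) = 0.7150
det(I−A) = Σ_j (I−A)_1j·C_1j = (0.85)(0.8100) + (-0.20)(0.2400) + (-0.30)(0.0450) = 0.6270
adj(I−A) = Cᵀ =
  [ 0.8100   0.1800   0.3300]
  [ 0.2400   0.7500   0.3300]
  [ 0.0450   0.0100   0.7150]
(I − A)⁻¹ = adj(I−A) / det(I−A) ≈
  [   1.2919     0.2871     0.5263]
  [   0.3828     1.1962     0.5263]
  [   0.0718     0.0159     1.1404]
x = (I − A)⁻¹ d = adj(I−A)·d / det(I−A), with det(I−A) = 0.6270:
  x_C = (0.8100·740 + 0.1800·980 + 0.3300·720) / 0.6270 = 1013.40 / 0.6270 ≈ 1616.3
  x_O = (0.2400·740 + 0.7500·980 + 0.3300·720) / 0.6270 = 1150.20 / 0.6270 ≈ 1834.4
  x_R = (0.0450·740 + 0.0100·980 + 0.7150·720) / 0.6270 = 557.90 / 0.6270 ≈ 889.8

x_C = 1616.3, x_O = 1834.4, x_R = 889.8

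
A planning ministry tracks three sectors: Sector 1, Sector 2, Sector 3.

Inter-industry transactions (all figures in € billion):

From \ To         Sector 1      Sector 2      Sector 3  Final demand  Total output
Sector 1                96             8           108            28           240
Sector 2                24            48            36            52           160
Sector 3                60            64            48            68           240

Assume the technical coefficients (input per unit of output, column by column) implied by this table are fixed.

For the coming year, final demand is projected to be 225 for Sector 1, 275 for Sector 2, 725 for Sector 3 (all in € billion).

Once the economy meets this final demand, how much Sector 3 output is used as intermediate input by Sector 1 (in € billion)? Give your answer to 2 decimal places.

z_31 = 515.28

Technical coefficients a_ij = z_ij / X_j:
  a_11 = 96/240 = 0.40, a_21 = 24/240 = 0.10, a_31 = 60/240 = 0.25
  a_12 = 8/160 = 0.05, a_22 = 48/160 = 0.30, a_32 = 64/160 = 0.40
  a_13 = 108/240 = 0.45, a_23 = 36/240 = 0.15, a_33 = 48/240 = 0.20
I − A =
  [   0.60    -0.05    -0.45]
  [  -0.10     0.70    -0.15]
  [  -0.25    -0.40     0.80]
Cofactors of I−A, C_ij = (−1)^(i+j)·(minor ij) (rows/columns in the sector order above):
  C_11 = (0.70)(0.80) − (-0.15)(-0.40) = 0.5000
  C_12 = −[(-0.10)(0.80) − (-0.15)(-0.25)] = 0.1175
  C_13 = (-0.10)(-0.40) − (0.70)(-0.25) = 0.2150
  C_21 = −[(-0.05)(0.80) − (-0.45)(-0.40)] = 0.2200
  C_22 = (0.60)(0.80) − (-0.45)(-0.25) = 0.3675
  C_23 = −[(0.60)(-0.40) − (-0.05)(-0.25)] = 0.2525
  C_31 = (-0.05)(-0.15) − (-0.45)(0.70) = 0.3225
  C_32 = −[(0.60)(-0.15) − (-0.45)(-0.10)] = 0.1350
  C_33 = (0.60)(0.70) − (-0.05)(-0.10) = 0.4150
det(I−A) = Σ_j (I−A)_1j·C_1j = (0.60)(0.5000) + (-0.05)(0.1175) + (-0.45)(0.2150) = 0.197375
adj(I−A) = Cᵀ =
  [ 0.5000   0.2200   0.3225]
  [ 0.1175   0.3675   0.1350]
  [ 0.2150   0.2525   0.4150]
(I − A)⁻¹ = adj(I−A) / det(I−A) ≈
  [   2.5332     1.1146     1.6339]
  [   0.5953     1.8619     0.6840]
  [   1.0893     1.2793     2.1026]
First solve x = (I − A)⁻¹ d = adj(I−A)·d / det(I−A); in particular x_1 = (0.5000·225 + 0.2200·275 + 0.3225·725) / 0.197375 = 406.8125 / 0.197375 ≈ 2061.1146.
Intermediate flow from 3 to 1: z_31 = a_31 · x_1 = 0.25 × 406.8125 / 0.197375 = 101.703125 / 0.197375 ≈ 515.28.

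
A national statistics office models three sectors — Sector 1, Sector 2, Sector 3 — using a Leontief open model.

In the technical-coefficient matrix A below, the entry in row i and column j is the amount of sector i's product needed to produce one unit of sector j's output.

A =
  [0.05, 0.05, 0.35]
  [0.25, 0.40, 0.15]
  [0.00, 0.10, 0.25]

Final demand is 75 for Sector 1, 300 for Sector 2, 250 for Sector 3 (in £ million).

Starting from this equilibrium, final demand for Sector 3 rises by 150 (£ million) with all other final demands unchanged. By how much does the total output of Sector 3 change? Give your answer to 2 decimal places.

I − A =
  [   0.95    -0.05    -0.35]
  [  -0.25     0.60    -0.15]
  [   0.00    -0.10     0.75]
Cofactors of I−A, C_ij = (−1)^(i+j)·(minor ij) (rows/columns in the sector order above):
  C_11 = (0.60)(0.75) − (-0.15)(-0.10) = 0.4350
  C_12 = −[(-0.25)(0.75) − (-0.15)(0.00)] = 0.1875
  C_13 = (-0.25)(-0.10) − (0.60)(0.00) = 0.0250
  C_21 = −[(-0.05)(0.75) − (-0.35)(-0.10)] = 0.0725
  C_22 = (0.95)(0.75) − (-0.35)(0.00) = 0.7125
  C_23 = −[(0.95)(-0.10) − (-0.05)(0.00)] = 0.0950
  C_31 = (-0.05)(-0.15) − (-0.35)(0.60) = 0.2175
  C_32 = −[(0.95)(-0.15) − (-0.35)(-0.25)] = 0.2300
  C_33 = (0.95)(0.60) − (-0.05)(-0.25) = 0.5575
det(I−A) = Σ_j (I−A)_1j·C_1j = (0.95)(0.4350) + (-0.05)(0.1875) + (-0.35)(0.0250) = 0.395125
adj(I−A) = Cᵀ =
  [ 0.4350   0.0725   0.2175]
  [ 0.1875   0.7125   0.2300]
  [ 0.0250   0.0950   0.5575]
(I − A)⁻¹ = adj(I−A) / det(I−A) ≈
  [   1.1009     0.1835     0.5505]
  [   0.4745     1.8032     0.5821]
  [   0.0633     0.2404     1.4109]
Δx = (I − A)⁻¹ Δd with Δd having +150 in the Sector 3 component and 0 elsewhere.
So Δx_3 = L_33 · (+150), where L_33 = adj(I−A)_33 / det(I−A) = 0.5575 / 0.395125.
Δx_3 = 0.5575 × (+150) / 0.395125 = 83.625 / 0.395125 ≈ 211.64.

Δx_3 = 211.64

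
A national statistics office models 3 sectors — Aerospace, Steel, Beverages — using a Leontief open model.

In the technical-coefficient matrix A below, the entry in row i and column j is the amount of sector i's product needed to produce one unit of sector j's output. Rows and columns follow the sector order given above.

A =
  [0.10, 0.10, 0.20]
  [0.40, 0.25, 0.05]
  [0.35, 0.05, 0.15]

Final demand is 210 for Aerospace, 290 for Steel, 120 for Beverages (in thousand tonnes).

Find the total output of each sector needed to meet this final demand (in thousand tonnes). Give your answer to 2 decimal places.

I − A =
  [   0.90    -0.10    -0.20]
  [  -0.40     0.75    -0.05]
  [  -0.35    -0.05     0.85]
Cofactors of I−A, C_ij = (−1)^(i+j)·(minor ij) (rows/columns in the sector order above):
  C_11 = (0.75)(0.85) − (-0.05)(-0.05) = 0.6350
  C_12 = −[(-0.40)(0.85) − (-0.05)(-0.35)] = 0.3575
  C_13 = (-0.40)(-0.05) − (0.75)(-0.35) = 0.2825
  C_21 = −[(-0.10)(0.85) − (-0.20)(-0.05)] = 0.0950
  C_22 = (0.90)(0.85) − (-0.20)(-0.35) = 0.6950
  C_23 = −[(0.90)(-0.05) − (-0.10)(-0.35)] = 0.0800
  C_31 = (-0.10)(-0.05) − (-0.20)(0.75) = 0.1550
  C_32 = −[(0.90)(-0.05) − (-0.20)(-0.40)] = 0.1250
  C_33 = (0.90)(0.75) − (-0.10)(-0.40) = 0.6350
det(I−A) = Σ_j (I−A)_1j·C_1j = (0.90)(0.6350) + (-0.10)(0.3575) + (-0.20)(0.2825) = 0.47925
adj(I−A) = Cᵀ =
  [ 0.6350   0.0950   0.1550]
  [ 0.3575   0.6950   0.1250]
  [ 0.2825   0.0800   0.6350]
(I − A)⁻¹ = adj(I−A) / det(I−A) ≈
  [   1.3250     0.1982     0.3234]
  [   0.7460     1.4502     0.2608]
  [   0.5895     0.1669     1.3250]
x = (I − A)⁻¹ d = adj(I−A)·d / det(I−A), with det(I−A) = 0.47925:
  x_1 = (0.6350·210 + 0.0950·290 + 0.1550·120) / 0.47925 = 179.50 / 0.47925 ≈ 374.54
  x_2 = (0.3575·210 + 0.6950·290 + 0.1250·120) / 0.47925 = 291.625 / 0.47925 ≈ 608.50
  x_3 = (0.2825·210 + 0.0800·290 + 0.6350·120) / 0.47925 = 158.725 / 0.47925 ≈ 331.19

x_1 = 374.54, x_2 = 608.50, x_3 = 331.19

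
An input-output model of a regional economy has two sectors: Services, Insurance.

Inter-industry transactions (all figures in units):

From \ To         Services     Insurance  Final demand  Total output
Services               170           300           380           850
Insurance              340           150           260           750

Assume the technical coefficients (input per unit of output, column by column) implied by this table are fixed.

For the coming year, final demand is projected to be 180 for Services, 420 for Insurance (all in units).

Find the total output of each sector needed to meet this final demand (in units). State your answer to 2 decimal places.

x_S = 650.00, x_I = 850.00

Technical coefficients a_ij = z_ij / X_j:
  a_SS = 170/850 = 0.20, a_IS = 340/850 = 0.40
  a_SI = 300/750 = 0.40, a_II = 150/750 = 0.20
I − A =
  [   0.80    -0.40]
  [  -0.40     0.80]
det(I−A) = (0.80)(0.80) − (-0.40)(-0.40) = 0.4800
adj(I−A) = [[0.80, 0.40], [0.40, 0.80]]
(I − A)⁻¹ = adj(I−A) / det(I−A) ≈
  [   1.6667     0.8333]
  [   0.8333     1.6667]
x = (I − A)⁻¹ d = adj(I−A)·d / det(I−A), with det(I−A) = 0.4800:
  x_S = (0.80·180 + 0.40·420) / 0.4800 = 312.00 / 0.4800 = 650.00
  x_I = (0.40·180 + 0.80·420) / 0.4800 = 408.00 / 0.4800 = 850.00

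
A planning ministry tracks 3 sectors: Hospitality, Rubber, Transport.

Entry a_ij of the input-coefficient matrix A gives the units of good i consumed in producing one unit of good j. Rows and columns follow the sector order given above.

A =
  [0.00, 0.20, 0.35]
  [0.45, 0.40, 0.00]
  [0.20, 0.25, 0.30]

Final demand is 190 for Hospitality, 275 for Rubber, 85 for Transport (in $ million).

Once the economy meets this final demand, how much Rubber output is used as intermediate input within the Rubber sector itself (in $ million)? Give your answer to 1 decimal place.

I − A =
  [   1.00    -0.20    -0.35]
  [  -0.45     0.60     0.00]
  [  -0.20    -0.25     0.70]
Cofactors of I−A, C_ij = (−1)^(i+j)·(minor ij) (rows/columns in the sector order above):
  C_11 = (0.60)(0.70) − (0.00)(-0.25) = 0.4200
  C_12 = −[(-0.45)(0.70) − (0.00)(-0.20)] = 0.3150
  C_13 = (-0.45)(-0.25) − (0.60)(-0.20) = 0.2325
  C_21 = −[(-0.20)(0.70) − (-0.35)(-0.25)] = 0.2275
  C_22 = (1.00)(0.70) − (-0.35)(-0.20) = 0.6300
  C_23 = −[(1.00)(-0.25) − (-0.20)(-0.20)] = 0.2900
  C_31 = (-0.20)(0.00) − (-0.35)(0.60) = 0.2100
  C_32 = −[(1.00)(0.00) − (-0.35)(-0.45)] = 0.1575
  C_33 = (1.00)(0.60) − (-0.20)(-0.45) = 0.5100
det(I−A) = Σ_j (I−A)_1j·C_1j = (1.00)(0.4200) + (-0.20)(0.3150) + (-0.35)(0.2325) = 0.275625
adj(I−A) = Cᵀ =
  [ 0.4200   0.2275   0.2100]
  [ 0.3150   0.6300   0.1575]
  [ 0.2325   0.2900   0.5100]
(I − A)⁻¹ = adj(I−A) / det(I−A) ≈
  [   1.5238     0.8254     0.7619]
  [   1.1429     2.2857     0.5714]
  [   0.8435     1.0522     1.8503]
First solve x = (I − A)⁻¹ d = adj(I−A)·d / det(I−A); in particular x_R = (0.3150·190 + 0.6300·275 + 0.1575·85) / 0.275625 = 246.4875 / 0.275625 ≈ 894.286.
Intermediate flow from R to R: z_RR = a_RR · x_R = 0.40 × 246.4875 / 0.275625 = 98.595 / 0.275625 ≈ 357.7.

z_RR = 357.7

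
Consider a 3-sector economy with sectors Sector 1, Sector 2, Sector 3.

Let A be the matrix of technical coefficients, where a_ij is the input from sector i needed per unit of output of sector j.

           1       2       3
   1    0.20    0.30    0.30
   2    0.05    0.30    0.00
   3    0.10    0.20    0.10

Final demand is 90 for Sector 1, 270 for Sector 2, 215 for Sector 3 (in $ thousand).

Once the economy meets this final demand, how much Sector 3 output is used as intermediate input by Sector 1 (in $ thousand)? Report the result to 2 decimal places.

I − A =
  [   0.80    -0.30    -0.30]
  [  -0.05     0.70     0.00]
  [  -0.10    -0.20     0.90]
Cofactors of I−A, C_ij = (−1)^(i+j)·(minor ij) (rows/columns in the sector order above):
  C_11 = (0.70)(0.90) − (0.00)(-0.20) = 0.6300
  C_12 = −[(-0.05)(0.90) − (0.00)(-0.10)] = 0.0450
  C_13 = (-0.05)(-0.20) − (0.70)(-0.10) = 0.0800
  C_21 = −[(-0.30)(0.90) − (-0.30)(-0.20)] = 0.3300
  C_22 = (0.80)(0.90) − (-0.30)(-0.10) = 0.6900
  C_23 = −[(0.80)(-0.20) − (-0.30)(-0.10)] = 0.1900
  C_31 = (-0.30)(0.00) − (-0.30)(0.70) = 0.2100
  C_32 = −[(0.80)(0.00) − (-0.30)(-0.05)] = 0.0150
  C_33 = (0.80)(0.70) − (-0.30)(-0.05) = 0.5450
det(I−A) = Σ_j (I−A)_1j·C_1j = (0.80)(0.6300) + (-0.30)(0.0450) + (-0.30)(0.0800) = 0.4665
adj(I−A) = Cᵀ =
  [ 0.6300   0.3300   0.2100]
  [ 0.0450   0.6900   0.0150]
  [ 0.0800   0.1900   0.5450]
(I − A)⁻¹ = adj(I−A) / det(I−A) ≈
  [   1.3505     0.7074     0.4502]
  [   0.0965     1.4791     0.0322]
  [   0.1715     0.4073     1.1683]
First solve x = (I − A)⁻¹ d = adj(I−A)·d / det(I−A); in particular x_1 = (0.6300·90 + 0.3300·270 + 0.2100·215) / 0.4665 = 190.95 / 0.4665 ≈ 409.3248.
Intermediate flow from 3 to 1: z_31 = a_31 · x_1 = 0.10 × 190.95 / 0.4665 = 19.095 / 0.4665 ≈ 40.93.

z_31 = 40.93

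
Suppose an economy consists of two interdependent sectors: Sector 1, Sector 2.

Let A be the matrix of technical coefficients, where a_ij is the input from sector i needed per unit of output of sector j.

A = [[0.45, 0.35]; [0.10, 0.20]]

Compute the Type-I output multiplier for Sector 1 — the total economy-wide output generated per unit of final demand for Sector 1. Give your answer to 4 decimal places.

I − A =
  [   0.55    -0.35]
  [  -0.10     0.80]
det(I−A) = (0.55)(0.80) − (-0.35)(-0.10) = 0.4050
adj(I−A) = [[0.80, 0.35], [0.10, 0.55]]
(I − A)⁻¹ = adj(I−A) / det(I−A) ≈
  [   1.97531     0.86420]
  [   0.24691     1.35802]
The output multiplier for sector j is the column-j sum of the Leontief inverse (I − A)⁻¹ = adj(I−A) / det(I−A).
Column 1 of adj(I−A): (0.80, 0.10); det(I−A) = 0.4050.
m_1 = (0.80 + 0.10) / 0.4050 = 0.90 / 0.4050 ≈ 2.2222.

m_1 = 2.2222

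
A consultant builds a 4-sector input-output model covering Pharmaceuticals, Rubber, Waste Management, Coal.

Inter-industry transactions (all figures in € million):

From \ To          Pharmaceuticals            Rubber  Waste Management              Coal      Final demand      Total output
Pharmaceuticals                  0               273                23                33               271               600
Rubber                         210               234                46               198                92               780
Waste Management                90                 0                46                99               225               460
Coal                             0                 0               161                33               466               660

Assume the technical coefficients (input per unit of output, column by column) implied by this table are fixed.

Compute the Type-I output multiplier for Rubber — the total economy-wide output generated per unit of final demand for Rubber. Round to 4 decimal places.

m_R = 2.5596

Technical coefficients a_ij = z_ij / X_j:
  a_PP = 0/600 = 0.00, a_RP = 210/600 = 0.35, a_WP = 90/600 = 0.15, a_CP = 0/600 = 0.00
  a_PR = 273/780 = 0.35, a_RR = 234/780 = 0.30, a_WR = 0/780 = 0.00, a_CR = 0/780 = 0.00
  a_PW = 23/460 = 0.05, a_RW = 46/460 = 0.10, a_WW = 46/460 = 0.10, a_CW = 161/460 = 0.35
  a_PC = 33/660 = 0.05, a_RC = 198/660 = 0.30, a_WC = 99/660 = 0.15, a_CC = 33/660 = 0.05
I − A =
  [   1.00    -0.35    -0.05    -0.05]
  [  -0.35     0.70    -0.10    -0.30]
  [  -0.15     0.00     0.90    -0.15]
  [   0.00     0.00    -0.35     0.95]
Compute the cofactors C_ij = (−1)^(i+j)·(3×3 minor ij) of I−A; the adjugate is their transpose:
adj(I−A) = Cᵀ =
  [ 0.561750   0.280875   0.115500   0.136500]
  [ 0.310875   0.792750   0.222750   0.301875]
  [ 0.099750   0.049875   0.548625   0.107625]
  [ 0.036750   0.018375   0.202125   0.509250]
det(I−A) = Σ_j (I−A)_1j·C_1j = (1.00)(0.561750) + (-0.35)(0.310875) + (-0.05)(0.099750) + (-0.05)(0.036750) = 0.44611875
(I − A)⁻¹ = adj(I−A) / det(I−A) ≈
  [   1.25919     0.62960     0.25890     0.30597]
  [   0.69684     1.77699     0.49931     0.67667]
  [   0.22360     0.11180     1.22977     0.24125]
  [   0.08238     0.04119     0.45307     1.14151]
The output multiplier for sector j is the column-j sum of the Leontief inverse (I − A)⁻¹ = adj(I−A) / det(I−A).
Column R of adj(I−A): (0.280875, 0.792750, 0.049875, 0.018375); det(I−A) = 0.44611875.
m_R = (0.280875 + 0.792750 + 0.049875 + 0.018375) / 0.44611875 = 1.141875 / 0.44611875 ≈ 2.5596.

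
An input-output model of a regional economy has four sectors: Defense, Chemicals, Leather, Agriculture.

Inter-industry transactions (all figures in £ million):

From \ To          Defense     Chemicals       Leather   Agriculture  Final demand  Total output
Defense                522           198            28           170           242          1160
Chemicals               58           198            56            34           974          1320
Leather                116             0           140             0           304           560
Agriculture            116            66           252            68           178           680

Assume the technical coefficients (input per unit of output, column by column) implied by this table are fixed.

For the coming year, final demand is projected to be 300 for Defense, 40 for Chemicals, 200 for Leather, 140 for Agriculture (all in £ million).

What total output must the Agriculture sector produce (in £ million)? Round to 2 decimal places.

x_A = 445.23

Technical coefficients a_ij = z_ij / X_j:
  a_DD = 522/1160 = 0.45, a_CD = 58/1160 = 0.05, a_LD = 116/1160 = 0.10, a_AD = 116/1160 = 0.10
  a_DC = 198/1320 = 0.15, a_CC = 198/1320 = 0.15, a_LC = 0/1320 = 0.00, a_AC = 66/1320 = 0.05
  a_DL = 28/560 = 0.05, a_CL = 56/560 = 0.10, a_LL = 140/560 = 0.25, a_AL = 252/560 = 0.45
  a_DA = 170/680 = 0.25, a_CA = 34/680 = 0.05, a_LA = 0/680 = 0.00, a_AA = 68/680 = 0.10
I − A =
  [   0.55    -0.15    -0.05    -0.25]
  [  -0.05     0.85    -0.10    -0.05]
  [  -0.10     0.00     0.75     0.00]
  [  -0.10    -0.05    -0.45     0.90]
Compute the cofactors C_ij = (−1)^(i+j)·(3×3 minor ij) of I−A; the adjugate is their transpose:
adj(I−A) = Cᵀ =
  [ 0.571875   0.110625   0.151875   0.165000]
  [ 0.048750   0.336750   0.067500   0.032250]
  [ 0.076250   0.014750   0.390000   0.022000]
  [ 0.104375   0.038375   0.215625   0.339250]
det(I−A) = Σ_j (I−A)_1j·C_1j = (0.55)(0.571875) + (-0.15)(0.048750) + (-0.05)(0.076250) + (-0.25)(0.104375) = 0.2773125
(I − A)⁻¹ = adj(I−A) / det(I−A) ≈
  [   2.0622     0.3989     0.5477     0.5950]
  [   0.1758     1.2143     0.2434     0.1163]
  [   0.2750     0.0532     1.4064     0.0793]
  [   0.3764     0.1384     0.7776     1.2233]
x = (I − A)⁻¹ d = adj(I−A)·d / det(I−A), with det(I−A) = 0.2773125:
  x_D = (0.571875·300 + 0.110625·40 + 0.151875·200 + 0.165000·140) / 0.2773125 = 229.4625 / 0.2773125 ≈ 827.45
  x_C = (0.048750·300 + 0.336750·40 + 0.067500·200 + 0.032250·140) / 0.2773125 = 46.11 / 0.2773125 ≈ 166.27
  x_L = (0.076250·300 + 0.014750·40 + 0.390000·200 + 0.022000·140) / 0.2773125 = 104.545 / 0.2773125 ≈ 376.99
  x_A = (0.104375·300 + 0.038375·40 + 0.215625·200 + 0.339250·140) / 0.2773125 = 123.4675 / 0.2773125 ≈ 445.23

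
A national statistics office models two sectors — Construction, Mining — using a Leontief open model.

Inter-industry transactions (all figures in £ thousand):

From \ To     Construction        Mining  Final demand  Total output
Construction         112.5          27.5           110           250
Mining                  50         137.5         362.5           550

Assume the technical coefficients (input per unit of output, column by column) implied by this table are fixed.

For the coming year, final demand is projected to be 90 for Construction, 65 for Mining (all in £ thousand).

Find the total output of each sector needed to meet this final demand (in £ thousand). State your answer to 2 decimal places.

x_C = 175.78, x_M = 133.54

Technical coefficients a_ij = z_ij / X_j:
  a_CC = 112.5/250 = 0.45, a_MC = 50/250 = 0.20
  a_CM = 27.5/550 = 0.05, a_MM = 137.5/550 = 0.25
I − A =
  [   0.55    -0.05]
  [  -0.20     0.75]
det(I−A) = (0.55)(0.75) − (-0.05)(-0.20) = 0.4025
adj(I−A) = [[0.75, 0.05], [0.20, 0.55]]
(I − A)⁻¹ = adj(I−A) / det(I−A) ≈
  [   1.8634     0.1242]
  [   0.4969     1.3665]
x = (I − A)⁻¹ d = adj(I−A)·d / det(I−A), with det(I−A) = 0.4025:
  x_C = (0.75·90 + 0.05·65) / 0.4025 = 70.75 / 0.4025 ≈ 175.78
  x_M = (0.20·90 + 0.55·65) / 0.4025 = 53.75 / 0.4025 ≈ 133.54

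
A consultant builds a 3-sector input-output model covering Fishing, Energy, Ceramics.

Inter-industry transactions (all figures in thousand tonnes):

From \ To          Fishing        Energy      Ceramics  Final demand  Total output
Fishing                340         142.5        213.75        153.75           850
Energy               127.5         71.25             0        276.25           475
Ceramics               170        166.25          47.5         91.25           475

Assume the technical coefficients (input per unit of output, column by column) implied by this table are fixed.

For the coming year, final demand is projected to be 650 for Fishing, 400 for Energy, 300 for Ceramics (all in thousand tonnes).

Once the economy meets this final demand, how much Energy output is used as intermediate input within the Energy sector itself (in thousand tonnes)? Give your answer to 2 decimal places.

z_EE = 135.69

Technical coefficients a_ij = z_ij / X_j:
  a_FF = 340/850 = 0.40, a_EF = 127.5/850 = 0.15, a_CF = 170/850 = 0.20
  a_FE = 142.5/475 = 0.30, a_EE = 71.25/475 = 0.15, a_CE = 166.25/475 = 0.35
  a_FC = 213.75/475 = 0.45, a_EC = 0/475 = 0.00, a_CC = 47.5/475 = 0.10
I − A =
  [   0.60    -0.30    -0.45]
  [  -0.15     0.85     0.00]
  [  -0.20    -0.35     0.90]
Cofactors of I−A, C_ij = (−1)^(i+j)·(minor ij) (rows/columns in the sector order above):
  C_11 = (0.85)(0.90) − (0.00)(-0.35) = 0.7650
  C_12 = −[(-0.15)(0.90) − (0.00)(-0.20)] = 0.1350
  C_13 = (-0.15)(-0.35) − (0.85)(-0.20) = 0.2225
  C_21 = −[(-0.30)(0.90) − (-0.45)(-0.35)] = 0.4275
  C_22 = (0.60)(0.90) − (-0.45)(-0.20) = 0.4500
  C_23 = −[(0.60)(-0.35) − (-0.30)(-0.20)] = 0.2700
  C_31 = (-0.30)(0.00) − (-0.45)(0.85) = 0.3825
  C_32 = −[(0.60)(0.00) − (-0.45)(-0.15)] = 0.0675
  C_33 = (0.60)(0.85) − (-0.30)(-0.15) = 0.4650
det(I−A) = Σ_j (I−A)_1j·C_1j = (0.60)(0.7650) + (-0.30)(0.1350) + (-0.45)(0.2225) = 0.318375
adj(I−A) = Cᵀ =
  [ 0.7650   0.4275   0.3825]
  [ 0.1350   0.4500   0.0675]
  [ 0.2225   0.2700   0.4650]
(I − A)⁻¹ = adj(I−A) / det(I−A) ≈
  [   2.4028     1.3428     1.2014]
  [   0.4240     1.4134     0.2120]
  [   0.6989     0.8481     1.4605]
First solve x = (I − A)⁻¹ d = adj(I−A)·d / det(I−A); in particular x_E = (0.1350·650 + 0.4500·400 + 0.0675·300) / 0.318375 = 288.00 / 0.318375 ≈ 904.5936.
Intermediate flow from E to E: z_EE = a_EE · x_E = 0.15 × 288.00 / 0.318375 = 43.20 / 0.318375 ≈ 135.69.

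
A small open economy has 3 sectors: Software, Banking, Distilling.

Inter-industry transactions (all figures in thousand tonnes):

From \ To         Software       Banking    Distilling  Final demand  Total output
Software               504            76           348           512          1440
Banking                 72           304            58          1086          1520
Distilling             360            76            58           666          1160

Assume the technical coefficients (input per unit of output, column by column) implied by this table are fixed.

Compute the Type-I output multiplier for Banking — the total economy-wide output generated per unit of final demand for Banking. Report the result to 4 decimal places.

m_2 = 1.5165

Technical coefficients a_ij = z_ij / X_j:
  a_11 = 504/1440 = 0.35, a_21 = 72/1440 = 0.05, a_31 = 360/1440 = 0.25
  a_12 = 76/1520 = 0.05, a_22 = 304/1520 = 0.20, a_32 = 76/1520 = 0.05
  a_13 = 348/1160 = 0.30, a_23 = 58/1160 = 0.05, a_33 = 58/1160 = 0.05
I − A =
  [   0.65    -0.05    -0.30]
  [  -0.05     0.80    -0.05]
  [  -0.25    -0.05     0.95]
Cofactors of I−A, C_ij = (−1)^(i+j)·(minor ij) (rows/columns in the sector order above):
  C_11 = (0.80)(0.95) − (-0.05)(-0.05) = 0.7575
  C_12 = −[(-0.05)(0.95) − (-0.05)(-0.25)] = 0.0600
  C_13 = (-0.05)(-0.05) − (0.80)(-0.25) = 0.2025
  C_21 = −[(-0.05)(0.95) − (-0.30)(-0.05)] = 0.0625
  C_22 = (0.65)(0.95) − (-0.30)(-0.25) = 0.5425
  C_23 = −[(0.65)(-0.05) − (-0.05)(-0.25)] = 0.0450
  C_31 = (-0.05)(-0.05) − (-0.30)(0.80) = 0.2425
  C_32 = −[(0.65)(-0.05) − (-0.30)(-0.05)] = 0.0475
  C_33 = (0.65)(0.80) − (-0.05)(-0.05) = 0.5175
det(I−A) = Σ_j (I−A)_1j·C_1j = (0.65)(0.7575) + (-0.05)(0.0600) + (-0.30)(0.2025) = 0.428625
adj(I−A) = Cᵀ =
  [ 0.7575   0.0625   0.2425]
  [ 0.0600   0.5425   0.0475]
  [ 0.2025   0.0450   0.5175]
(I − A)⁻¹ = adj(I−A) / det(I−A) ≈
  [   1.76728     0.14582     0.56576]
  [   0.13998     1.26568     0.11082]
  [   0.47244     0.10499     1.20735]
The output multiplier for sector j is the column-j sum of the Leontief inverse (I − A)⁻¹ = adj(I−A) / det(I−A).
Column 2 of adj(I−A): (0.0625, 0.5425, 0.0450); det(I−A) = 0.428625.
m_2 = (0.0625 + 0.5425 + 0.0450) / 0.428625 = 0.65 / 0.428625 ≈ 1.5165.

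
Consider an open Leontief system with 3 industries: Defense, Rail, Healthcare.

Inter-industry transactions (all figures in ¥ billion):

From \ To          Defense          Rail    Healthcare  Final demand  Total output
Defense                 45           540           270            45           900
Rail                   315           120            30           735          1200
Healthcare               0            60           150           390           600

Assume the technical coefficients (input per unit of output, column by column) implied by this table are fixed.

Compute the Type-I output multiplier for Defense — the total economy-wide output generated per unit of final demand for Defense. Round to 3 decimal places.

Technical coefficients a_ij = z_ij / X_j:
  a_11 = 45/900 = 0.05, a_21 = 315/900 = 0.35, a_31 = 0/900 = 0.00
  a_12 = 540/1200 = 0.45, a_22 = 120/1200 = 0.10, a_32 = 60/1200 = 0.05
  a_13 = 270/600 = 0.45, a_23 = 30/600 = 0.05, a_33 = 150/600 = 0.25
I − A =
  [   0.95    -0.45    -0.45]
  [  -0.35     0.90    -0.05]
  [   0.00    -0.05     0.75]
Cofactors of I−A, C_ij = (−1)^(i+j)·(minor ij) (rows/columns in the sector order above):
  C_11 = (0.90)(0.75) − (-0.05)(-0.05) = 0.6725
  C_12 = −[(-0.35)(0.75) − (-0.05)(0.00)] = 0.2625
  C_13 = (-0.35)(-0.05) − (0.90)(0.00) = 0.0175
  C_21 = −[(-0.45)(0.75) − (-0.45)(-0.05)] = 0.3600
  C_22 = (0.95)(0.75) − (-0.45)(0.00) = 0.7125
  C_23 = −[(0.95)(-0.05) − (-0.45)(0.00)] = 0.0475
  C_31 = (-0.45)(-0.05) − (-0.45)(0.90) = 0.4275
  C_32 = −[(0.95)(-0.05) − (-0.45)(-0.35)] = 0.2050
  C_33 = (0.95)(0.90) − (-0.45)(-0.35) = 0.6975
det(I−A) = Σ_j (I−A)_1j·C_1j = (0.95)(0.6725) + (-0.45)(0.2625) + (-0.45)(0.0175) = 0.512875
adj(I−A) = Cᵀ =
  [ 0.6725   0.3600   0.4275]
  [ 0.2625   0.7125   0.2050]
  [ 0.0175   0.0475   0.6975]
(I − A)⁻¹ = adj(I−A) / det(I−A) ≈
  [   1.3112     0.7019     0.8335]
  [   0.5118     1.3892     0.3997]
  [   0.0341     0.0926     1.3600]
The output multiplier for sector j is the column-j sum of the Leontief inverse (I − A)⁻¹ = adj(I−A) / det(I−A).
Column 1 of adj(I−A): (0.6725, 0.2625, 0.0175); det(I−A) = 0.512875.
m_1 = (0.6725 + 0.2625 + 0.0175) / 0.512875 = 0.9525 / 0.512875 ≈ 1.857.

m_1 = 1.857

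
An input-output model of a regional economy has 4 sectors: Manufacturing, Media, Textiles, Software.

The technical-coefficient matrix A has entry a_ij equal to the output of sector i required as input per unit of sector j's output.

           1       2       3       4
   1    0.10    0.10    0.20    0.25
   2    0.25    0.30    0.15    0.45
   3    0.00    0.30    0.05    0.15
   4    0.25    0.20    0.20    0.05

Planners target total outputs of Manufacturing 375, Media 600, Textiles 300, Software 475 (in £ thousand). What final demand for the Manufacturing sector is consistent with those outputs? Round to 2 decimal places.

I − A =
  [   0.90    -0.10    -0.20    -0.25]
  [  -0.25     0.70    -0.15    -0.45]
  [   0.00    -0.30     0.95    -0.15]
  [  -0.25    -0.20    -0.20     0.95]
d = (I − A) x:
  d_1 = (+0.90)·375 + (-0.10)·600 + (-0.20)·300 + (-0.25)·475 = 98.75
  d_2 = (-0.25)·375 + (+0.70)·600 + (-0.15)·300 + (-0.45)·475 = 67.50
  d_3 = (+0.00)·375 + (-0.30)·600 + (+0.95)·300 + (-0.15)·475 = 33.75
  d_4 = (-0.25)·375 + (-0.20)·600 + (-0.20)·300 + (+0.95)·475 = 177.50

d_1 = 98.75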